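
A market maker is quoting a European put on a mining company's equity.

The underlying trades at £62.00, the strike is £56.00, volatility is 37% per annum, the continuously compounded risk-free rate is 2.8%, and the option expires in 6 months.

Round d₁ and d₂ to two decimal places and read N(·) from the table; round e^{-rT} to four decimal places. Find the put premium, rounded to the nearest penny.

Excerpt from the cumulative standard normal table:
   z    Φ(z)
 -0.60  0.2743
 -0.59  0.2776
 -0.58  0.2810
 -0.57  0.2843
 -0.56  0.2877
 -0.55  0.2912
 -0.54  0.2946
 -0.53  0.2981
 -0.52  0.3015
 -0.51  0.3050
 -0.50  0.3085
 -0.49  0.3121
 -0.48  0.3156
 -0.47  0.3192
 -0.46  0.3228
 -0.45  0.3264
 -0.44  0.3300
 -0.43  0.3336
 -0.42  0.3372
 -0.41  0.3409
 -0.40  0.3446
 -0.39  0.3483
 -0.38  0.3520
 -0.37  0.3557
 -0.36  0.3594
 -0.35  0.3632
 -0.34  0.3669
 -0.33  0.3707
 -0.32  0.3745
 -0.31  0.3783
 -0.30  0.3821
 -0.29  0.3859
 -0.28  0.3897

T = 0.5;  σ√T = 0.2616
d₁ = [ln(62/56) + (0.028 + 0.37²/2)·0.5] / 0.2616 = [0.1018 + 0.0482] / 0.2616 = 0.5734 ⇒ 0.57
d₂ = d₁ − σ√T = 0.5734 − 0.2616 = 0.3117 ⇒ 0.31
exp(−rT) = exp(−0.028·0.5) = 0.9861
N(−d₂) = N(-0.31) = 0.3783;  N(−d₁) = N(-0.57) = 0.2843
P = 56·0.9861·0.3783 − 62·0.2843 = 20.8903 − 17.6266 = 3.2637

£3.26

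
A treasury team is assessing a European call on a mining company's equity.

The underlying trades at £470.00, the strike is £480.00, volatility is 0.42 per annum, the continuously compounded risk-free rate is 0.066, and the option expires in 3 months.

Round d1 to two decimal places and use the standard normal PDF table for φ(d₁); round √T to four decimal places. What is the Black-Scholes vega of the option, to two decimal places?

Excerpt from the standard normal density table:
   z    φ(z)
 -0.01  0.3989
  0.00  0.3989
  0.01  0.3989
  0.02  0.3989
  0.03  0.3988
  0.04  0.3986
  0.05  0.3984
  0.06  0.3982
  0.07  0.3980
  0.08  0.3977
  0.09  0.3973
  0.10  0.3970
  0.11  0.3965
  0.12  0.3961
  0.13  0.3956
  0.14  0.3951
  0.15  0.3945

σ√T = 0.42 × 0.5000 = 0.2100
d₁ = [ln(470/480) + (0.066 + 0.42²/2)·0.25] / 0.2100 = [-0.0211 + 0.0386] / 0.2100 = 0.0833 which rounds to 0.08
√T = √0.25 = 0.5000
φ(d₁) = φ(0.08) = 0.3977
vega = S·φ(d₁)·√T = 470·0.3977·0.5000 = 93.4595

93.46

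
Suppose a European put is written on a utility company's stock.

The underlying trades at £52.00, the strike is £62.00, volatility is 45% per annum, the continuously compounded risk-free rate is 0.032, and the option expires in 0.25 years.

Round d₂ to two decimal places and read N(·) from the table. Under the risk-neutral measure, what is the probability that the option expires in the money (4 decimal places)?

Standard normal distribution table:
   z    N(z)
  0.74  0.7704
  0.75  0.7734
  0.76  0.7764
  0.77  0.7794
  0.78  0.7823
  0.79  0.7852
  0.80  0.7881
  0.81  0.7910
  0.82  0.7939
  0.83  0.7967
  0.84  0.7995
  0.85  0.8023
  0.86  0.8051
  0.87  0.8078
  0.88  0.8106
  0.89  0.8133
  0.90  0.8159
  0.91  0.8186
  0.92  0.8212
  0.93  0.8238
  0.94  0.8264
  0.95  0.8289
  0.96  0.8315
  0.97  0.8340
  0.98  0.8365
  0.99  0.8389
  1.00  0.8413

0.8051

T = 0.25;  σ√T = 0.2250
ln(S/K) + (r + σ²/2)T = ln(52/62) + (0.032 + 0.45²/2)·0.25 = -0.1759 + 0.0333 = -0.1426
d₁ = -0.1426 / 0.2250 = -0.6337 which rounds to -0.63
d₂ = d₁ − σ√T = -0.6337 − 0.2250 = -0.8587 which rounds to -0.86
Risk-neutral Pr[S_T < K] = N(−d₂) = N(0.86) = 0.8051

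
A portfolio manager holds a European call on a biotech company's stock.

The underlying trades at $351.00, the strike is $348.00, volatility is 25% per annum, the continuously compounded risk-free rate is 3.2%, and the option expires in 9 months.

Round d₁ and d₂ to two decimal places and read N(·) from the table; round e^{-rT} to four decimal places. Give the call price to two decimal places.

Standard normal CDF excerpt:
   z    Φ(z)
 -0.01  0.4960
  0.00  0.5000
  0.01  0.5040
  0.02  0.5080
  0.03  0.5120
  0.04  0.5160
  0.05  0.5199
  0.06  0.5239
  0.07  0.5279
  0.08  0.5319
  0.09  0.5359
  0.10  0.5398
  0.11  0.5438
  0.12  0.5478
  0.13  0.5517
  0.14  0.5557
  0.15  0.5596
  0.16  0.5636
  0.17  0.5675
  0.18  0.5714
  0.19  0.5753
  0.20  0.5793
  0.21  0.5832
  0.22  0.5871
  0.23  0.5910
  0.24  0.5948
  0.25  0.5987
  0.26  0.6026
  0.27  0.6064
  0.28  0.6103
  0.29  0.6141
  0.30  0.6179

$36.20

σ√T = 0.25·√0.75 = 0.2165
ln(S/K) + (r + σ²/2)T = ln(351/348) + (0.032 + 0.25²/2)·0.75 = 0.0086 + 0.0474 = 0.0560
d₁ = 0.0560 / 0.2165 = 0.2588 ≈ 0.26
d₂ = d₁ − σ√T = 0.2588 − 0.2165 = 0.0422 ≈ 0.04
e^(−rT) = e^(−0.032·0.75) = 0.9763
N(d₁) = N(0.26) = 0.6026;  N(d₂) = N(0.04) = 0.5160
C = 351·0.6026 − 348·0.9763·0.5160 = 211.5126 − 175.3122 = 36.2004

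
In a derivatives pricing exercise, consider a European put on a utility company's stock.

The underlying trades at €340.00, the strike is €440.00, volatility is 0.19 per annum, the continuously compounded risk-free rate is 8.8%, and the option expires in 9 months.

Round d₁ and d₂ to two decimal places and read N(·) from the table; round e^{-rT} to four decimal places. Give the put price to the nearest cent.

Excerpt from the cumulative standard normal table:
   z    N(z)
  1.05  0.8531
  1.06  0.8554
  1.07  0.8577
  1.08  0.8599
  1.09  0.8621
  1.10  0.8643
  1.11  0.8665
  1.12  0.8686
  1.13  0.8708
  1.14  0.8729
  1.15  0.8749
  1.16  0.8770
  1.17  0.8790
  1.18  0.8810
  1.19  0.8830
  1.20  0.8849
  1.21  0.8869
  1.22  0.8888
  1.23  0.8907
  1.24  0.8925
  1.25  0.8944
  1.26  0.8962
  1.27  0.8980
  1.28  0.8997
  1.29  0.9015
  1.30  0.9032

T = 0.75;  σ√T = 0.1645
d₁ = [ln(340/440) + (0.088 + 0.19²/2)·0.75] / 0.1645 = [-0.2578 + 0.0795] / 0.1645 = -1.0835 → -1.08
d₂ = d₁ − σ√T = -1.0835 − 0.1645 = -1.2481 → -1.25
exp(−rT) = exp(−0.088·0.75) = 0.9361
N(−d₂) = N(1.25) = 0.8944;  N(−d₁) = N(1.08) = 0.8599
P = 440·0.9361·0.8944 − 340·0.8599 = 368.3890 − 292.3660 = 76.0230

€76.02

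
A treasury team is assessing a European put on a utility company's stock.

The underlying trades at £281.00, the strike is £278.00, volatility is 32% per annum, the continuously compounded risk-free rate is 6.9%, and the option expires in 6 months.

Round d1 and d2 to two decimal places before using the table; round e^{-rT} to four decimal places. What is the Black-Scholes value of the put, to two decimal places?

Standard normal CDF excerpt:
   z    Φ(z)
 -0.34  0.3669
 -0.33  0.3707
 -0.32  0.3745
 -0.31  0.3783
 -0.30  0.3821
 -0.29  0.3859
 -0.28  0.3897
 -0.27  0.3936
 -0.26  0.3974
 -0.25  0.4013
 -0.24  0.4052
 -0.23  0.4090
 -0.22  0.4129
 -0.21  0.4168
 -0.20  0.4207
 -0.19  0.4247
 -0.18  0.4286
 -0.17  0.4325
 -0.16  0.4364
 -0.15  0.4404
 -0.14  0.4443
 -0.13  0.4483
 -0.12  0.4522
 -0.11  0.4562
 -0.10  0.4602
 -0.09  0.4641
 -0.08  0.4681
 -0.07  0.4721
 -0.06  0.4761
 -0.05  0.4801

£18.34

T = 0.5;  σ√T = 0.2263
d₁ = [ln(281/278) + (0.069 + 0.32²/2)·0.5] / 0.2263 = [0.0107 + 0.0601] / 0.2263 = 0.3130 ≈ 0.31
d₂ = d₁ − σ√T = 0.3130 − 0.2263 = 0.0868 ≈ 0.09
e^(−rT) = e^(−0.069·0.5) = 0.9661
P = 278·0.9661·N(-0.09) − 281·N(-0.31) = 278·0.9661·0.4641 − 281·0.3783 = 124.6460 − 106.3023 = 18.3437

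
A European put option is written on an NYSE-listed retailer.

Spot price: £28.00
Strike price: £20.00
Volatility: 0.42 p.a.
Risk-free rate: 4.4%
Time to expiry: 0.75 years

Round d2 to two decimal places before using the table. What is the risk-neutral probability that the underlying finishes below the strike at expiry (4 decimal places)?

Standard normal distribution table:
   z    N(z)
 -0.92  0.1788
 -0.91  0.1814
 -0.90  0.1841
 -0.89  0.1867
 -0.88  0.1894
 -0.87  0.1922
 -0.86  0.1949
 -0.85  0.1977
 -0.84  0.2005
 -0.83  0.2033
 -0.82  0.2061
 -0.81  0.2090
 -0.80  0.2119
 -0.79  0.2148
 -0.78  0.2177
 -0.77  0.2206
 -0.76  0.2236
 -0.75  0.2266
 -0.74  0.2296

σ√T = 0.42 × 0.8660 = 0.3637
d₁ = [ln(28/20) + (0.044 + 0.42²/2)·0.75] / 0.3637 = [0.3365 + 0.0991] / 0.3637 = 1.1977 ⇒ 1.20
d₂ = d₁ − σ√T = 1.1977 − 0.3637 = 0.8339 ⇒ 0.83
Pr(exercise) under Q = N(−d₂) = N(-0.83) = 0.2033

0.2033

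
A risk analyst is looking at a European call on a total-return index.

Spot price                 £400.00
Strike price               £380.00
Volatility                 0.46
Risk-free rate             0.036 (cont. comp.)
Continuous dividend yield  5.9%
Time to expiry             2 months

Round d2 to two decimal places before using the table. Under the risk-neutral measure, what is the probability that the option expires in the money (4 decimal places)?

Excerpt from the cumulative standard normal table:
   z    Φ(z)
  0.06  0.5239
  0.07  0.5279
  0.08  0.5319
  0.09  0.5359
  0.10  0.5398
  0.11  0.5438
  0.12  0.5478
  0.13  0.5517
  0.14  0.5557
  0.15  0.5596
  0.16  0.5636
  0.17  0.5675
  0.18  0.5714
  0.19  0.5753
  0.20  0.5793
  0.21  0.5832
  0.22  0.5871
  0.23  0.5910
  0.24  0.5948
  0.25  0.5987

σ√T = 0.46·√0.1667 = 0.1878
d₁ = [ln(400/380) + (0.036 − 0.059 + 0.46²/2)·0.1667] / 0.1878 = [0.0513 + 0.0138] / 0.1878 = 0.3466 which rounds to 0.35
d₂ = d₁ − σ√T = 0.3466 − 0.1878 = 0.1588 which rounds to 0.16
Risk-neutral Pr[S_T > K] = N(d₂) = N(0.16) = 0.5636

0.5636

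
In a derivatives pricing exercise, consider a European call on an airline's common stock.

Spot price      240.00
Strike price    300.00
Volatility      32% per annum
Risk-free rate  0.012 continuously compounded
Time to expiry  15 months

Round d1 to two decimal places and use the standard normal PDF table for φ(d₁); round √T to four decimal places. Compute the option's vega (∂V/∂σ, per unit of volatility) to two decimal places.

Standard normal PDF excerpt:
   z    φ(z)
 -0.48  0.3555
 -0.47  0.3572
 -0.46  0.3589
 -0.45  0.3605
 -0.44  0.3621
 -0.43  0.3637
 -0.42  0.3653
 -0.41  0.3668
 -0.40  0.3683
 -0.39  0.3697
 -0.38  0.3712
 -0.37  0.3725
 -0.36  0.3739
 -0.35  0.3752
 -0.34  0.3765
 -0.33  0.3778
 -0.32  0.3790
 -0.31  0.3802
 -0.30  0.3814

98.82

σ√T = 0.32 × 1.1180 = 0.3578
ln(S/K) + (r + σ²/2)T = ln(240/300) + (0.012 + 0.32²/2)·1.25 = -0.2231 + 0.0790 = -0.1441
d₁ = -0.1441 / 0.3578 = -0.4029 which rounds to -0.40
√T = √1.25 = 1.1180
φ(d₁) = φ(-0.40) = 0.3683
vega = S·φ(d₁)·√T = 240·0.3683·1.1180 = 98.8223
(The put has the same vega.)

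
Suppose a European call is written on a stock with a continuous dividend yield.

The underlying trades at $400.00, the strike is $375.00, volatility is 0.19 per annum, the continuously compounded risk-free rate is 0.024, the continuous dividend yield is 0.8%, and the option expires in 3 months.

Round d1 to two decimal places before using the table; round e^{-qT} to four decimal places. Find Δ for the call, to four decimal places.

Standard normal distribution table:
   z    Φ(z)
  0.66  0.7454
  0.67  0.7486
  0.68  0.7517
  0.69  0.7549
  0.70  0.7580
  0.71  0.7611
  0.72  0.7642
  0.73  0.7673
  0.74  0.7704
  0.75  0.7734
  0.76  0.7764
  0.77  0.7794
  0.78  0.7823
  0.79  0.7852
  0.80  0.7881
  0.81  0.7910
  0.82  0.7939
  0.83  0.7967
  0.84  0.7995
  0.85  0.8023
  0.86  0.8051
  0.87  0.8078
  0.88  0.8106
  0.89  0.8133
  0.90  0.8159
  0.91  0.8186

0.7778

σ√T = 0.19 × 0.5000 = 0.0950
d₁ = [ln(400/375) + (0.024 − 0.008 + 0.19²/2)·0.25] / 0.0950 = [0.0645 + 0.0085] / 0.0950 = 0.7690 which rounds to 0.77
N(d₁) = N(0.77) = 0.7794
Δ_call = exp(−qT)·N(d₁) = 0.9980·0.7794 = 0.7778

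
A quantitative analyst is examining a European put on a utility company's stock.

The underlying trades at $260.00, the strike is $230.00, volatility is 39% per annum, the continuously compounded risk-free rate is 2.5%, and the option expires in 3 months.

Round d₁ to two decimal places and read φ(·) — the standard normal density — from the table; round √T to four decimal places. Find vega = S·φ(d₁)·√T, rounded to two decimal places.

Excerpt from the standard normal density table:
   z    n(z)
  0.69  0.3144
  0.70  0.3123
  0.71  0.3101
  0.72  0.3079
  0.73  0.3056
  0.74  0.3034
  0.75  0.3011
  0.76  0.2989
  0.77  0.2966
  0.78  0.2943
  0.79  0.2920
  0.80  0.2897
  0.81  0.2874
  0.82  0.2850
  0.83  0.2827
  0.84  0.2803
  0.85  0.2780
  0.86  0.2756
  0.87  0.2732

T = 0.25;  σ√T = 0.1950
ln(S/K) + (r + σ²/2)T = ln(260/230) + (0.025 + 0.39²/2)·0.25 = 0.1226 + 0.0253 = 0.1479
d₁ = 0.1479 / 0.1950 = 0.7583 ⇒ 0.76
√T = √0.25 = 0.5000
φ(d₁) = φ(0.76) = 0.2989
vega = S·φ(d₁)·√T = 260·0.2989·0.5000 = 38.8570

38.86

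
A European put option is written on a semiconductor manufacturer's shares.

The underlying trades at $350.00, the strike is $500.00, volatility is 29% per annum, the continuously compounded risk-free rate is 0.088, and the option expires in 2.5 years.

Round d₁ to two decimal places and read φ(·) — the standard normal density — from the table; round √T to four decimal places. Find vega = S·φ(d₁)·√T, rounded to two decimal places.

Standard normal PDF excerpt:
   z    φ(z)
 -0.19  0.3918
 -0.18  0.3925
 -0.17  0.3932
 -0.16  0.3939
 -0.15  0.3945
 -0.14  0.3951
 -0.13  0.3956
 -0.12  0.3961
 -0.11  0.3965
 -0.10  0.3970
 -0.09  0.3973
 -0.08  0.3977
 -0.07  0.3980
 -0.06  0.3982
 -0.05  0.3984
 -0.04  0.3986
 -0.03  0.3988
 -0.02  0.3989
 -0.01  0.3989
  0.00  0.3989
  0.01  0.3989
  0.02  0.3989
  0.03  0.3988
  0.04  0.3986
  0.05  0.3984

220.25

σ√T = 0.29·√2.5 = 0.4585
d₁ = [ln(350/500) + (0.088 + ½·0.29²)·2.5] / (σ√T) = (-0.3567 + 0.3251) / 0.4585 = -0.0688 → -0.07
√T = √2.5 = 1.5811
φ(d₁) = φ(-0.07) = 0.3980
vega = S·φ(d₁)·√T = 350·0.3980·1.5811 = 220.2472
(The call has the same vega.)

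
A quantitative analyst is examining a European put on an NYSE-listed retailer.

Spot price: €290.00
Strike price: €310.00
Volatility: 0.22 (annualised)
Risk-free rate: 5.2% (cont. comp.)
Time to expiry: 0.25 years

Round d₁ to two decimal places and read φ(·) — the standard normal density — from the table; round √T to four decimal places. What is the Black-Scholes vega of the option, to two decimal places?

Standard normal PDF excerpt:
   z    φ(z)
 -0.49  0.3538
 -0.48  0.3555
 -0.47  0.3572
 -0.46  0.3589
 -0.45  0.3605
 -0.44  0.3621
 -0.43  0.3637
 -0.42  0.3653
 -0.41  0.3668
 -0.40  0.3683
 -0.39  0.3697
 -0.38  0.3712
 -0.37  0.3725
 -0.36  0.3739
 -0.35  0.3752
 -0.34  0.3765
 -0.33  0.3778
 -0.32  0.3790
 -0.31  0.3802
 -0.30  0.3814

52.74

σ√T = 0.22 × 0.5000 = 0.1100
d₁ = [ln(290/310) + (0.052 + 0.22²/2)·0.25] / 0.1100 = [-0.0667 + 0.0190] / 0.1100 = -0.4331 ⇒ -0.43
√T = √0.25 = 0.5000
φ(d₁) = φ(-0.43) = 0.3637
vega = S·φ(d₁)·√T = 290·0.3637·0.5000 = 52.7365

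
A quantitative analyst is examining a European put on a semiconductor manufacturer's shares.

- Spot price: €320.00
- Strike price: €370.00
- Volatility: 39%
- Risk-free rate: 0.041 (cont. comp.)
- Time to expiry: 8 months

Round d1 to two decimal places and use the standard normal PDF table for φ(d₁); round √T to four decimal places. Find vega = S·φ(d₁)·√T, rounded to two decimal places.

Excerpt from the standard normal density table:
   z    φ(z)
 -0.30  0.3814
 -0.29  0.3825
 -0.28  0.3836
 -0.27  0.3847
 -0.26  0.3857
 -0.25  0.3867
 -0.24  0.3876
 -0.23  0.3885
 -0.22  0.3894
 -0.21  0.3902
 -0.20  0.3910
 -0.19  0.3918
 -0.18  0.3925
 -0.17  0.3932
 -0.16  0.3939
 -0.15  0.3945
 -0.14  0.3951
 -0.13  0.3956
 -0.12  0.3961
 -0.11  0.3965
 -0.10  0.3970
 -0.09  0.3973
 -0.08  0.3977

σ√T = 0.39 × 0.8165 = 0.3184
d₁ = [ln(320/370) + (0.041 + 0.39²/2)·0.6667] / 0.3184 = [-0.1452 + 0.0780] / 0.3184 = -0.2109 which rounds to -0.21
√T = √0.6667 = 0.8165
φ(d₁) = φ(-0.21) = 0.3902
vega = S·φ(d₁)·√T = 320·0.3902·0.8165 = 101.9515

101.95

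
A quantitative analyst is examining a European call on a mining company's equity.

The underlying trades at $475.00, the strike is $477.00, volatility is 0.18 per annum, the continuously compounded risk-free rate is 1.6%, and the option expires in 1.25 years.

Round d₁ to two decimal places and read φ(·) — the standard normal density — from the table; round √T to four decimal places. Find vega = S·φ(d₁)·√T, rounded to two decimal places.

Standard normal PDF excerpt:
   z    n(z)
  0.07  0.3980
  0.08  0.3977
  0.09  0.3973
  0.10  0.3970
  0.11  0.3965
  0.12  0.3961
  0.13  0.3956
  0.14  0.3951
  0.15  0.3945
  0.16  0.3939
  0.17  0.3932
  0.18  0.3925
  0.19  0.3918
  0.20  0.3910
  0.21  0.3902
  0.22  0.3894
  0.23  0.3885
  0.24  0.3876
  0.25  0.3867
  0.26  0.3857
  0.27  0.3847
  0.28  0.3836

σ√T = 0.18·√1.25 = 0.2012
d₁ = [ln(475/477) + (0.016 + 0.18²/2)·1.25] / 0.2012 = [-0.0042 + 0.0403] / 0.2012 = 0.1791 which rounds to 0.18
√T = √1.25 = 1.1180
φ(d₁) = φ(0.18) = 0.3925
vega = S·φ(d₁)·√T = 475·0.3925·1.1180 = 208.4371

208.44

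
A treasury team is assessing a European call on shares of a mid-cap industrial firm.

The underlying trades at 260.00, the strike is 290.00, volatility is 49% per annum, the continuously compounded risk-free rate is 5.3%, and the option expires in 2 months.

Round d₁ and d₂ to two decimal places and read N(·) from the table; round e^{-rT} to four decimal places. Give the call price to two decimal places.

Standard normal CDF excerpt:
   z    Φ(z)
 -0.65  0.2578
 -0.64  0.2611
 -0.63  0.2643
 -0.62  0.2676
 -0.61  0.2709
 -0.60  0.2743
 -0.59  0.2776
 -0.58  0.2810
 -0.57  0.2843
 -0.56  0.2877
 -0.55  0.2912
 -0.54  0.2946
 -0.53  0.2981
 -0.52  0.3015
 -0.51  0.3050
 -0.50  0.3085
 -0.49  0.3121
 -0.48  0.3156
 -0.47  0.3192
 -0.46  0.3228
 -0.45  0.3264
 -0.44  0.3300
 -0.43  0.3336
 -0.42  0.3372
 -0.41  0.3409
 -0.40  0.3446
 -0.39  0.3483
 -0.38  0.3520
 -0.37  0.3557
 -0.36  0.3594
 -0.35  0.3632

T = 0.1667;  σ√T = 0.2000
d₁ = [ln(260/290) + (0.053 + ½·0.49²)·0.1667] / (σ√T) = (-0.1092 + 0.0288) / 0.2000 = -0.4017 which rounds to -0.40
d₂ = -0.4017 − 0.2000 = -0.6017 which rounds to -0.60
e^(−rT) = e^(−0.053·0.1667) = 0.9912
N(d₁) = N(-0.40) = 0.3446;  N(d₂) = N(-0.60) = 0.2743
C = 260·0.3446 − 290·0.9912·0.2743 = 89.5960 − 78.8470 = 10.7490

10.75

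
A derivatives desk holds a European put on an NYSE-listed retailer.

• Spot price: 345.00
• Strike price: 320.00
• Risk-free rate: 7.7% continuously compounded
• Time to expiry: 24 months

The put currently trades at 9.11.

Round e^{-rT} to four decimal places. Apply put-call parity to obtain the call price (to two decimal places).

79.77

exp(−rT) = exp(−0.077·2) = 0.8573
Put-call parity: C − P = S − K·e^(−rT) = 345 − 320·0.8573 = 345 − 274.3360 = 70.6640
C = P + (C − P) = 9.11 + (70.6640) = 79.7740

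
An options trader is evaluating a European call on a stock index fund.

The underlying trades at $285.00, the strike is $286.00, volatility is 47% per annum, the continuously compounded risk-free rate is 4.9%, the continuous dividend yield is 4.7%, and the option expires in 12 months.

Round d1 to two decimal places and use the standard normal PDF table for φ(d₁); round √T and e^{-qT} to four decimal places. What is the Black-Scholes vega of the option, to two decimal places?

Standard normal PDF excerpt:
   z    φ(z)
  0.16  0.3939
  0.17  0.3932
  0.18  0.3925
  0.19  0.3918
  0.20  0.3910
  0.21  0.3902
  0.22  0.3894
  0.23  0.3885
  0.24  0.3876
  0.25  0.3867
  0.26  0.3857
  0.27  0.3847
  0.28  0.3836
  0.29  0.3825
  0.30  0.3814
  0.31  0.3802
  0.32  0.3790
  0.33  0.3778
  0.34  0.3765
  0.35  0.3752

105.64

T = 1;  σ√T = 0.4700
d₁ = [ln(285/286) + (0.049 − 0.047 + 0.47²/2)·1] / 0.4700 = [-0.0035 + 0.1124] / 0.4700 = 0.2318 ⇒ 0.23
√T = √1 = 1.0000
φ(d₁) = φ(0.23) = 0.3885
exp(−qT) = exp(−0.047·1) = 0.9541
vega = S·exp(−qT)·φ(d₁)·√T = 285·0.9541·0.3885·1.0000 = 105.6403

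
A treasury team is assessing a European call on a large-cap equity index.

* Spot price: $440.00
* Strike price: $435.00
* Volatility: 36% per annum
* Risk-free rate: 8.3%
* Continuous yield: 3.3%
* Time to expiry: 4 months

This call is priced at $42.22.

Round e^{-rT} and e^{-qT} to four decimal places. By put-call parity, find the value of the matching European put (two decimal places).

exp(−qT) = exp(−0.033·0.3333) = 0.9891;  exp(−rT) = exp(−0.083·0.3333) = 0.9727
Put-call parity: C − P = S·e^(−qT) − K·e^(−rT) = 440·0.9891 − 435·0.9727 = 435.2040 − 423.1245 = 12.0795
P = C − (C − P) = 42.22 − (12.0795) = 30.1405

$30.14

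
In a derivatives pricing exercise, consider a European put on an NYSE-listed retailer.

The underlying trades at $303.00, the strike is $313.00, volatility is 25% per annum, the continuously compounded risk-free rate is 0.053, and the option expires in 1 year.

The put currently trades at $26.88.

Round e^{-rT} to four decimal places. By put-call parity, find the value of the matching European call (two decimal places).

e^(−rT) = e^(−0.053·1) = 0.9484
Put-call parity: C − P = S − K·e^(−rT) = 303 − 313·0.9484 = 303 − 296.8492 = 6.1508
C = P + (C − P) = 26.88 + (6.1508) = 33.0308

$33.03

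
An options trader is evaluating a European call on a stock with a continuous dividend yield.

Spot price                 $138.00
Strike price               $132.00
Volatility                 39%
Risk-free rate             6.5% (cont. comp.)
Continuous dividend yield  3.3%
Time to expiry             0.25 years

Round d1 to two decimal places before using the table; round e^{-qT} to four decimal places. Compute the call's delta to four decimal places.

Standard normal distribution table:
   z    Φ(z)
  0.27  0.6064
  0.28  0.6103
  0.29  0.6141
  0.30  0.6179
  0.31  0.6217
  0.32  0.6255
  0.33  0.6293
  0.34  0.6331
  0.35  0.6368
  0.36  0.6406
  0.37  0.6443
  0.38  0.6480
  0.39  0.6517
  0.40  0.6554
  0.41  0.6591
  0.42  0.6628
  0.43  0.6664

T = 0.25;  σ√T = 0.1950
ln(S/K) + (r − q + σ²/2)T = ln(138/132) + (0.065 − 0.033 + 0.39²/2)·0.25 = 0.0445 + 0.0270 = 0.0715
d₁ = 0.0715 / 0.1950 = 0.3665 ≈ 0.37
N(d₁) = N(0.37) = 0.6443
Δ_call = exp(−qT)·N(d₁) = 0.9918·0.6443 = 0.6390

0.6390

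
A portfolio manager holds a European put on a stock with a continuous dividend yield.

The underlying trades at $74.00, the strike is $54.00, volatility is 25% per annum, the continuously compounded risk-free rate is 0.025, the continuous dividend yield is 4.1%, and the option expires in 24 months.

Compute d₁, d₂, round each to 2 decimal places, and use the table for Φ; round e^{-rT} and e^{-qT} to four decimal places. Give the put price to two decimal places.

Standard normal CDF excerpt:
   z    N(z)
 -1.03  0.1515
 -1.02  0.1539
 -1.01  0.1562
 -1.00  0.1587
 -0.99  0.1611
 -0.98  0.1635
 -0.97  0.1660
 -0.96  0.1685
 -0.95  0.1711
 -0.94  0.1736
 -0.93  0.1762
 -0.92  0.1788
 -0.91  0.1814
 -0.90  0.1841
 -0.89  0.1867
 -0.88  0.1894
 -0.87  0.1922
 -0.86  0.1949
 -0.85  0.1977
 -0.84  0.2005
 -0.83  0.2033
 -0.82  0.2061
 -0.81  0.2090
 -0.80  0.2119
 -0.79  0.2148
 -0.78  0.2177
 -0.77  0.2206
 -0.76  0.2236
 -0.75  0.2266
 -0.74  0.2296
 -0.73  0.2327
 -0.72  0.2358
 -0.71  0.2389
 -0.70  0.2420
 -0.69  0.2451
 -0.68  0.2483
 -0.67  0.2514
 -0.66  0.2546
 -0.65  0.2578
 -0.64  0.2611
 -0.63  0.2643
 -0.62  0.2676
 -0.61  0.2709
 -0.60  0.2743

$2.60

σ√T = 0.25 × 1.4142 = 0.3536
d₁ = [ln(74/54) + (0.025 − 0.041 + 0.25²/2)·2] / 0.3536 = [0.3151 + 0.0305] / 0.3536 = 0.9775 ⇒ 0.98
d₂ = d₁ − σ√T = 0.9775 − 0.3536 = 0.6239 ⇒ 0.62
exp(−qT) = exp(−0.041·2) = 0.9213;  exp(−rT) = exp(−0.025·2) = 0.9512
N(−d₂) = N(-0.62) = 0.2676;  N(−d₁) = N(-0.98) = 0.1635
P = 54·0.9512·0.2676 − 74·0.9213·0.1635 = 13.7452 − 11.1468 = 2.5984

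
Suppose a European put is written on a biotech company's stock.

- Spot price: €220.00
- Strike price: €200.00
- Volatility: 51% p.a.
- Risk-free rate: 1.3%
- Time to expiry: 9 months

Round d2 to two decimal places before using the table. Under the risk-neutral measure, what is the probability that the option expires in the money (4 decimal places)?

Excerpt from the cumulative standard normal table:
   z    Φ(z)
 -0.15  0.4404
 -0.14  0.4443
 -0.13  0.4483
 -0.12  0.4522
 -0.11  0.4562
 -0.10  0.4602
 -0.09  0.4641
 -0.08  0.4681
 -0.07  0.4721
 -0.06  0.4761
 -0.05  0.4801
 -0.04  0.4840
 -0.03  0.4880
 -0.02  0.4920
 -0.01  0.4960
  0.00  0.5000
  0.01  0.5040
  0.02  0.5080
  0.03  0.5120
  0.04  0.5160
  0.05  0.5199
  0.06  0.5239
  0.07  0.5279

σ√T = 0.51 × 0.8660 = 0.4417
d₁ = [ln(220/200) + (0.013 + 0.51²/2)·0.75] / 0.4417 = [0.0953 + 0.1073] / 0.4417 = 0.4587 ≈ 0.46
d₂ = d₁ − σ√T = 0.4587 − 0.4417 = 0.0170 ≈ 0.02
Risk-neutral Pr[S_T < K] = N(−d₂) = N(-0.02) = 0.4920

0.4920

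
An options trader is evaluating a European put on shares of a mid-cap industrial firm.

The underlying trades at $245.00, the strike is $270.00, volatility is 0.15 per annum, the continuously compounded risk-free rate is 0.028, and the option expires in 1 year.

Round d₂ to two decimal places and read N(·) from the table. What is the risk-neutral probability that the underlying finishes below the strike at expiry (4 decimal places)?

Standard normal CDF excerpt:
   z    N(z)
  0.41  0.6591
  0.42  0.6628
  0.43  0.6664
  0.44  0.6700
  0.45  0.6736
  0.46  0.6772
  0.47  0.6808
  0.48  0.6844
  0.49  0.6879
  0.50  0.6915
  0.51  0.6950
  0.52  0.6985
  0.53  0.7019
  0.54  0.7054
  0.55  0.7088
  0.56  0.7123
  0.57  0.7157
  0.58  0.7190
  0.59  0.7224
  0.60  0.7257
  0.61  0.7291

0.7054

T = 1;  σ√T = 0.1500
ln(S/K) + (r + σ²/2)T = ln(245/270) + (0.028 + 0.15²/2)·1 = -0.0972 + 0.0393 = -0.0579
d₁ = -0.0579 / 0.1500 = -0.3861 ⇒ -0.39
d₂ = d₁ − σ√T = -0.3861 − 0.1500 = -0.5361 ⇒ -0.54
Risk-neutral Pr[S_T < K] = N(−d₂) = N(0.54) = 0.7054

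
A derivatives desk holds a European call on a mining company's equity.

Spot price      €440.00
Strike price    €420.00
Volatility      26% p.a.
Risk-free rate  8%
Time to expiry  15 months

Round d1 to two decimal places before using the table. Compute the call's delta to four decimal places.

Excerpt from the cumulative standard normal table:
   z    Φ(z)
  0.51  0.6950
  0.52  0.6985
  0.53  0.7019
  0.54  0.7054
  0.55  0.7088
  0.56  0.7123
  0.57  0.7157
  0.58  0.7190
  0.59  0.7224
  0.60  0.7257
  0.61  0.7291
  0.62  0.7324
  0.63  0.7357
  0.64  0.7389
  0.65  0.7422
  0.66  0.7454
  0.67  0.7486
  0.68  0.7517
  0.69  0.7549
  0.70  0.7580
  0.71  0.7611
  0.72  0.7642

0.7422

σ√T = 0.26·√1.25 = 0.2907
d₁ = [ln(440/420) + (0.08 + 0.26²/2)·1.25] / 0.2907 = [0.0465 + 0.1423] / 0.2907 = 0.6494 ≈ 0.65
N(d₁) = N(0.65) = 0.7422
Δ_call = N(d₁) = 0.7422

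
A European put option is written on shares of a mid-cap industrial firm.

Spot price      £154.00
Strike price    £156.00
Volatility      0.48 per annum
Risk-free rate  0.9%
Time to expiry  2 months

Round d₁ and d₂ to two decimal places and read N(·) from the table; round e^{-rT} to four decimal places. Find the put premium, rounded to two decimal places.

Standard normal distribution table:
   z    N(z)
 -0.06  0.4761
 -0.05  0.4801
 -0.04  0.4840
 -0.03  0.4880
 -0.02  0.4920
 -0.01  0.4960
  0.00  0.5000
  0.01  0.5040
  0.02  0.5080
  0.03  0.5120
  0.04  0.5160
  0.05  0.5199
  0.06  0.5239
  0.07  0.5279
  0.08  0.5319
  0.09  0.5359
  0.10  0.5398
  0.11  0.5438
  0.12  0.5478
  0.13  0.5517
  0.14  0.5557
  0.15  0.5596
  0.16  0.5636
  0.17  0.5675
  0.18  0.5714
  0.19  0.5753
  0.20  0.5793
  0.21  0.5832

£13.25

T = 0.1667;  σ√T = 0.1960
d₁ = [ln(154/156) + (0.009 + 0.48²/2)·0.1667] / 0.1960 = [-0.0129 + 0.0207] / 0.1960 = 0.0398 → 0.04
d₂ = d₁ − σ√T = 0.0398 − 0.1960 = -0.1562 → -0.16
e^(−rT) = e^(−0.009·0.1667) = 0.9985
N(−d₂) = N(0.16) = 0.5636;  N(−d₁) = N(-0.04) = 0.4840
P = 156·0.9985·0.5636 − 154·0.4840 = 87.7897 − 74.5360 = 13.2537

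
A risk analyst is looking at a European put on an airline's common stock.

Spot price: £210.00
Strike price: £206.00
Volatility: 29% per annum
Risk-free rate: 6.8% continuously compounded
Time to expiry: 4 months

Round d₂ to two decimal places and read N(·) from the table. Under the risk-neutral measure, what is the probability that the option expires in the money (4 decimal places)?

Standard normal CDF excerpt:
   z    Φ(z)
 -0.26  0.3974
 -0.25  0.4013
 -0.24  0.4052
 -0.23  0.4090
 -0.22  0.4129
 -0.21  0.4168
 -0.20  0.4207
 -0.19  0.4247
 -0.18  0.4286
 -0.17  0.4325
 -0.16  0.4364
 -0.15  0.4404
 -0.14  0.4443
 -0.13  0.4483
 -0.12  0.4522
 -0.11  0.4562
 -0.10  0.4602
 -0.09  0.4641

0.4325

σ√T = 0.29·√0.3333 = 0.1674
ln(S/K) + (r + σ²/2)T = ln(210/206) + (0.068 + 0.29²/2)·0.3333 = 0.0192 + 0.0367 = 0.0559
d₁ = 0.0559 / 0.1674 = 0.3340 which rounds to 0.33
d₂ = d₁ − σ√T = 0.3340 − 0.1674 = 0.1665 which rounds to 0.17
Risk-neutral Pr[S_T < K] = N(−d₂) = N(-0.17) = 0.4325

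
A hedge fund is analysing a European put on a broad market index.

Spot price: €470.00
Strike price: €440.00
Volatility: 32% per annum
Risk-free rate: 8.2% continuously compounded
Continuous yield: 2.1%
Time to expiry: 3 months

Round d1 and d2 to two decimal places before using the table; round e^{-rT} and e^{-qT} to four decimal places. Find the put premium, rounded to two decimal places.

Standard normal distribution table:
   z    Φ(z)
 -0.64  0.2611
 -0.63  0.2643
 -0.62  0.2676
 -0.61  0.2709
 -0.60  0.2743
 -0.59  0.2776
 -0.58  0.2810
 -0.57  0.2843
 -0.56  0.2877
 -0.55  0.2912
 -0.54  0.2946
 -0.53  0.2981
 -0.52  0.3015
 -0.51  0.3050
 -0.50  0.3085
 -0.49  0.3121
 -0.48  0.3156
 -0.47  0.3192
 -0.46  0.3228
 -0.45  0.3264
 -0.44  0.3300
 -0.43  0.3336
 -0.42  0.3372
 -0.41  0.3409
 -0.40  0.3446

T = 0.25;  σ√T = 0.1600
ln(S/K) + (r − q + σ²/2)T = ln(470/440) + (0.082 − 0.021 + 0.32²/2)·0.25 = 0.0660 + 0.0280 = 0.0940
d₁ = 0.0940 / 0.1600 = 0.5875 ⇒ 0.59
d₂ = d₁ − σ√T = 0.5875 − 0.1600 = 0.4275 ⇒ 0.43
exp(−qT) = exp(−0.021·0.25) = 0.9948;  exp(−rT) = exp(−0.082·0.25) = 0.9797
N(−d₂) = N(-0.43) = 0.3336;  N(−d₁) = N(-0.59) = 0.2776
P = 440·0.9797·0.3336 − 470·0.9948·0.2776 = 143.8043 − 129.7935 = 14.0107

€14.01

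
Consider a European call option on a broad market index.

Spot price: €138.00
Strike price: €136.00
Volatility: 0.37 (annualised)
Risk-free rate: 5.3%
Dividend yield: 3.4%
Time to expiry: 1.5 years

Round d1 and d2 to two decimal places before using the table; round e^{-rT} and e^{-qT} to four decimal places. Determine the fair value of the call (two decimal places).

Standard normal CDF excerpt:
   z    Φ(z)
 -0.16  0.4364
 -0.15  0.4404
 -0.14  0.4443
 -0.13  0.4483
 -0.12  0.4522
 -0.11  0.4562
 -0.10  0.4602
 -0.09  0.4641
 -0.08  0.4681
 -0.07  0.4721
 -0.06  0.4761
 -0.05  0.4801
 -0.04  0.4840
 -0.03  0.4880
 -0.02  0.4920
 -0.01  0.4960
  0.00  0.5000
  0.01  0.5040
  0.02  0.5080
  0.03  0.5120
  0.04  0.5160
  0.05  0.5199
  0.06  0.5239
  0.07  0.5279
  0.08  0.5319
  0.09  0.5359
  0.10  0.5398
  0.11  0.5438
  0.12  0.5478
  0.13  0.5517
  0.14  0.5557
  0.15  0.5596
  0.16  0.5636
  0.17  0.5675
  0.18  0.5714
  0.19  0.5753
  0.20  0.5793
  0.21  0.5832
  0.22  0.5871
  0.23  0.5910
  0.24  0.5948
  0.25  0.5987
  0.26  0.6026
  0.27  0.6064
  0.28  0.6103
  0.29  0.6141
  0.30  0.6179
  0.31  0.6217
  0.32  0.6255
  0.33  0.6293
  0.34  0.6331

σ√T = 0.37 × 1.2247 = 0.4532
d₁ = [ln(138/136) + (0.053 − 0.034 + 0.37²/2)·1.5] / 0.4532 = [0.0146 + 0.1312] / 0.4532 = 0.3217 ⇒ 0.32
d₂ = d₁ − σ√T = 0.3217 − 0.4532 = -0.1315 ⇒ -0.13
e^(−qT) = e^(−0.034·1.5) = 0.9503;  e^(−rT) = e^(−0.053·1.5) = 0.9236
N(d₁) = N(0.32) = 0.6255;  N(d₂) = N(-0.13) = 0.4483
C = 138·0.9503·0.6255 − 136·0.9236·0.4483 = 82.0289 − 56.3108 = 25.7182

€25.72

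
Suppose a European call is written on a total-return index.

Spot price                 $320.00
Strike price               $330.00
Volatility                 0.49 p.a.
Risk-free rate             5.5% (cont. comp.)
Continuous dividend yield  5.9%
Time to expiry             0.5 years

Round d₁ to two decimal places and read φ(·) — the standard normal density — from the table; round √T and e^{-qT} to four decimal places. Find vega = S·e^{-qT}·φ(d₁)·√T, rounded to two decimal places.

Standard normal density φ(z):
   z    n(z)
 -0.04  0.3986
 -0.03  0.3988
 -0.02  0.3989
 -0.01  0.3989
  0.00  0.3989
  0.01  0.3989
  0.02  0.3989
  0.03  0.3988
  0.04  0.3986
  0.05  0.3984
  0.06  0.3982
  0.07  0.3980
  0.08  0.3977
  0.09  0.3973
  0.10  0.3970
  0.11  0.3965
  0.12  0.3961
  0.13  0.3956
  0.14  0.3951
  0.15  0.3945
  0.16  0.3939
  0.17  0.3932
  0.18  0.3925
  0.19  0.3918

87.37

T = 0.5;  σ√T = 0.3465
d₁ = [ln(320/330) + (0.055 − 0.059 + ½·0.49²)·0.5] / (σ√T) = (-0.0308 + 0.0580) / 0.3465 = 0.0787 → 0.08
√T = √0.5 = 0.7071
φ(d₁) = φ(0.08) = 0.3977
exp(−qT) = exp(−0.059·0.5) = 0.9709
vega = S·exp(−qT)·φ(d₁)·√T = 320·0.9709·0.3977·0.7071 = 87.3697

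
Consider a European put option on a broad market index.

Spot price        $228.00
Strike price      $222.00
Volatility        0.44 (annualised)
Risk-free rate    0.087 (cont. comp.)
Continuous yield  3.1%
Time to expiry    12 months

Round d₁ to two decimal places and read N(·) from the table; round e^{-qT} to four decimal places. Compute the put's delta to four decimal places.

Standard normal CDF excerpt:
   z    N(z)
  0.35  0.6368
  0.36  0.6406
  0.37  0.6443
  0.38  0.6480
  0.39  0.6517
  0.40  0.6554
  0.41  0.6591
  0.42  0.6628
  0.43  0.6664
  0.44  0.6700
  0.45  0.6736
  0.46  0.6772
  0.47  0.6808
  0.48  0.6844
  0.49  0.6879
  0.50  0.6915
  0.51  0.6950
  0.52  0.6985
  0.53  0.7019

-0.3305

σ√T = 0.44·√1 = 0.4400
d₁ = [ln(228/222) + (0.087 − 0.031 + ½·0.44²)·1] / (σ√T) = (0.0267 + 0.1528) / 0.4400 = 0.4079 ⇒ 0.41
N(d₁) = N(0.41) = 0.6591
Δ_put = exp(−qT)·(N(d₁) − 1) = 0.9695·(0.6591 − 1) = -0.3305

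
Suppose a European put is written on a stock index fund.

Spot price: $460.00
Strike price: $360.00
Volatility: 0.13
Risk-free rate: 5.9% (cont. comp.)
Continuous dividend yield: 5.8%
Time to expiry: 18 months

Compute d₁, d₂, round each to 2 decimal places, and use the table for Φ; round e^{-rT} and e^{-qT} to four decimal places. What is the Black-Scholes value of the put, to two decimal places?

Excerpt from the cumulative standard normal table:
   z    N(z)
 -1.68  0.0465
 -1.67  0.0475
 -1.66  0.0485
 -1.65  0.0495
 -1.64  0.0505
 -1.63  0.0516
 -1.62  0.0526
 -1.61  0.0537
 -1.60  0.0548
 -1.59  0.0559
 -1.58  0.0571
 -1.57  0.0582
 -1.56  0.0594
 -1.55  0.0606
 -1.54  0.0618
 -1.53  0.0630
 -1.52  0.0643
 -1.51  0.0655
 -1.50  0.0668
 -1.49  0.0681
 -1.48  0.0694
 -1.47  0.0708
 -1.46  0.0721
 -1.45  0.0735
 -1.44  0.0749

$1.57

σ√T = 0.13 × 1.2247 = 0.1592
d₁ = [ln(460/360) + (0.059 − 0.058 + 0.13²/2)·1.5] / 0.1592 = [0.2451 + 0.0142] / 0.1592 = 1.6286 which rounds to 1.63
d₂ = d₁ − σ√T = 1.6286 − 0.1592 = 1.4694 which rounds to 1.47
e^(−qT) = e^(−0.058·1.5) = 0.9167;  e^(−rT) = e^(−0.059·1.5) = 0.9153
N(−d₂) = N(-1.47) = 0.0708;  N(−d₁) = N(-1.63) = 0.0516
P = 360·0.9153·0.0708 − 460·0.9167·0.0516 = 23.3292 − 21.7588 = 1.5704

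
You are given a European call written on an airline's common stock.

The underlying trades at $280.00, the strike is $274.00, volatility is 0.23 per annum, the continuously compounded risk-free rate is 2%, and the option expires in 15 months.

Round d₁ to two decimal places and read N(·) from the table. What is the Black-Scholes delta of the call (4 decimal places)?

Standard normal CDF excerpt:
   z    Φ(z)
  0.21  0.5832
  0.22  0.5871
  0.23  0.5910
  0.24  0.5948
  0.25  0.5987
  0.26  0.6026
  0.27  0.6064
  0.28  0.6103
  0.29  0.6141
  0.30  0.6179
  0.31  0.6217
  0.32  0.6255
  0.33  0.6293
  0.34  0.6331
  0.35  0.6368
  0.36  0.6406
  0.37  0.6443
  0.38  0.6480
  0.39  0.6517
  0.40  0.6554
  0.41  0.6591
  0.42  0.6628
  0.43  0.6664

σ√T = 0.23 × 1.1180 = 0.2571
d₁ = [ln(280/274) + (0.02 + 0.23²/2)·1.25] / 0.2571 = [0.0217 + 0.0581] / 0.2571 = 0.3100 → 0.31
N(d₁) = N(0.31) = 0.6217
Δ_call = N(d₁) = 0.6217

0.6217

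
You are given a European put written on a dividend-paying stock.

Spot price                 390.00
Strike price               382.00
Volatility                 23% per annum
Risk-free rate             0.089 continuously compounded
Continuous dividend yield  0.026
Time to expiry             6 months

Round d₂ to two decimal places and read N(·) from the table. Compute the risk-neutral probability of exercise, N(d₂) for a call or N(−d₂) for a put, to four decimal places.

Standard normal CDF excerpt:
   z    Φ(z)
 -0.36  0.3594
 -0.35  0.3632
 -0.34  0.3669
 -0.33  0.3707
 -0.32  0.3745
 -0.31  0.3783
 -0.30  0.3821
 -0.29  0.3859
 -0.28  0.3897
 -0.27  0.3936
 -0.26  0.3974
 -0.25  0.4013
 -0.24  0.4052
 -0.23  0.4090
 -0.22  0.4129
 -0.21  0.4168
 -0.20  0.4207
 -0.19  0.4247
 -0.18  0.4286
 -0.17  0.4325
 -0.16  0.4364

0.4052

σ√T = 0.23 × 0.7071 = 0.1626
d₁ = [ln(390/382) + (0.089 − 0.026 + 0.23²/2)·0.5] / 0.1626 = [0.0207 + 0.0447] / 0.1626 = 0.4024 which rounds to 0.40
d₂ = d₁ − σ√T = 0.4024 − 0.1626 = 0.2398 which rounds to 0.24
Risk-neutral Pr[S_T < K] = N(−d₂) = N(-0.24) = 0.4052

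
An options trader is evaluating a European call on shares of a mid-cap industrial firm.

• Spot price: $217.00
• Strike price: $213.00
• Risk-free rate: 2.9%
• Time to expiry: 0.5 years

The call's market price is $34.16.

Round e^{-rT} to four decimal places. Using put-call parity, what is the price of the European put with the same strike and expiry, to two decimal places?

$27.09

exp(−rT) = exp(−0.029·0.5) = 0.9856
Put-call parity: C − P = S − K·e^(−rT) = 217 − 213·0.9856 = 217 − 209.9328 = 7.0672
P = C − (C − P) = 34.16 − (7.0672) = 27.0928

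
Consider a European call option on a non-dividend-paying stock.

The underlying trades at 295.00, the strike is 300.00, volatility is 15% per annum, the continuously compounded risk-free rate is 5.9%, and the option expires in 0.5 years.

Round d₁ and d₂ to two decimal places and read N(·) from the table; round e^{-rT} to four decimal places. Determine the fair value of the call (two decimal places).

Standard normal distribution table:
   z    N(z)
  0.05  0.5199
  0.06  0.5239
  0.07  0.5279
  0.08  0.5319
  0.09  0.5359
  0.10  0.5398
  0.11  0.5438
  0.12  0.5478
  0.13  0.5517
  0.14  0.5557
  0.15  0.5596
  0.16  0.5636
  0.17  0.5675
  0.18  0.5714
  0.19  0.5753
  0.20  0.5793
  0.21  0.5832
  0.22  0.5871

T = 0.5;  σ√T = 0.1061
ln(S/K) + (r + σ²/2)T = ln(295/300) + (0.059 + 0.15²/2)·0.5 = -0.0168 + 0.0351 = 0.0183
d₁ = 0.0183 / 0.1061 = 0.1727 → 0.17
d₂ = d₁ − σ√T = 0.1727 − 0.1061 = 0.0666 → 0.07
e^(−rT) = e^(−0.059·0.5) = 0.9709
N(d₁) = N(0.17) = 0.5675;  N(d₂) = N(0.07) = 0.5279
C = 295·0.5675 − 300·0.9709·0.5279 = 167.4125 − 153.7614 = 13.6511

13.65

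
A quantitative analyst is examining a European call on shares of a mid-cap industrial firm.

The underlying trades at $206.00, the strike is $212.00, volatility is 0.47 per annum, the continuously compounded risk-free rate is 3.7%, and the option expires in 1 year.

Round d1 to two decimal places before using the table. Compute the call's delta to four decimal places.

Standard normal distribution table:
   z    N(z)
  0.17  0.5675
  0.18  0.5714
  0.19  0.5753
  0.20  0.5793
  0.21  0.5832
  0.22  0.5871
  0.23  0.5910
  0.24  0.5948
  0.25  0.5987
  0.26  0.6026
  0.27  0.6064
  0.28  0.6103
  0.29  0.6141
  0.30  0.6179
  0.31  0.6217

σ√T = 0.47·√1 = 0.4700
d₁ = [ln(206/212) + (0.037 + 0.47²/2)·1] / 0.4700 = [-0.0287 + 0.1474] / 0.4700 = 0.2526 → 0.25
N(d₁) = N(0.25) = 0.5987
Δ_call = N(d₁) = 0.5987

0.5987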